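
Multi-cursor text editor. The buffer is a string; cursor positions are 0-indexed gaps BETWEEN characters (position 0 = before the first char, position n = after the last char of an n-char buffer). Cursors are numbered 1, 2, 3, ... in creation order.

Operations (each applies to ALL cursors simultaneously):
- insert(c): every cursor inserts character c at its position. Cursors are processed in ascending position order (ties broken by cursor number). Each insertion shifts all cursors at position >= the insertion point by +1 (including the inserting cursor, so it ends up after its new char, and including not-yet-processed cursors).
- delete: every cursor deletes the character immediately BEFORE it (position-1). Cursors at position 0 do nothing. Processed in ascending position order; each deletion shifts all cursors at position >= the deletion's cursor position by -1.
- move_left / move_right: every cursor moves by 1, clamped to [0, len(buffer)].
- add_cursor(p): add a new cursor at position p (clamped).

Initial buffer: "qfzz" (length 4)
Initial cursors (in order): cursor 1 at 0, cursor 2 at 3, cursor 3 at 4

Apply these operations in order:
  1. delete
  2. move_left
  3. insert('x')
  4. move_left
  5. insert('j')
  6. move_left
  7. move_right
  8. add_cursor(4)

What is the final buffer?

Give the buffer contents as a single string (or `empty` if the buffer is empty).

Answer: jxqxjjxf

Derivation:
After op 1 (delete): buffer="qf" (len 2), cursors c1@0 c2@2 c3@2, authorship ..
After op 2 (move_left): buffer="qf" (len 2), cursors c1@0 c2@1 c3@1, authorship ..
After op 3 (insert('x')): buffer="xqxxf" (len 5), cursors c1@1 c2@4 c3@4, authorship 1.23.
After op 4 (move_left): buffer="xqxxf" (len 5), cursors c1@0 c2@3 c3@3, authorship 1.23.
After op 5 (insert('j')): buffer="jxqxjjxf" (len 8), cursors c1@1 c2@6 c3@6, authorship 11.2233.
After op 6 (move_left): buffer="jxqxjjxf" (len 8), cursors c1@0 c2@5 c3@5, authorship 11.2233.
After op 7 (move_right): buffer="jxqxjjxf" (len 8), cursors c1@1 c2@6 c3@6, authorship 11.2233.
After op 8 (add_cursor(4)): buffer="jxqxjjxf" (len 8), cursors c1@1 c4@4 c2@6 c3@6, authorship 11.2233.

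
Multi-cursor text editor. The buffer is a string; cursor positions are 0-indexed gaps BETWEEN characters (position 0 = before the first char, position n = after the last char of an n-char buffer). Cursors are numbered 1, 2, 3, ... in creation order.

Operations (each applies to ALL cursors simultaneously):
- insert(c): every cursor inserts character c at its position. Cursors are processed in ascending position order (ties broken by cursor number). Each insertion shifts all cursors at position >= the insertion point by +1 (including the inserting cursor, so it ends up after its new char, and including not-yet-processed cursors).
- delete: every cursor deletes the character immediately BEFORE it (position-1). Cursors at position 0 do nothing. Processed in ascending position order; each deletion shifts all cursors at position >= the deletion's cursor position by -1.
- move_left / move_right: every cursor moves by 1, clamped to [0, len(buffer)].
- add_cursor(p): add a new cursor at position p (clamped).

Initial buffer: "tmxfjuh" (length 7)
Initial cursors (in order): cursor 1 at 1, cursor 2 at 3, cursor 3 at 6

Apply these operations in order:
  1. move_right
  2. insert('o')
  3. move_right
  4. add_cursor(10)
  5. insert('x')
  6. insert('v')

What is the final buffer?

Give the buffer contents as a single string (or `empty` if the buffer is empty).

After op 1 (move_right): buffer="tmxfjuh" (len 7), cursors c1@2 c2@4 c3@7, authorship .......
After op 2 (insert('o')): buffer="tmoxfojuho" (len 10), cursors c1@3 c2@6 c3@10, authorship ..1..2...3
After op 3 (move_right): buffer="tmoxfojuho" (len 10), cursors c1@4 c2@7 c3@10, authorship ..1..2...3
After op 4 (add_cursor(10)): buffer="tmoxfojuho" (len 10), cursors c1@4 c2@7 c3@10 c4@10, authorship ..1..2...3
After op 5 (insert('x')): buffer="tmoxxfojxuhoxx" (len 14), cursors c1@5 c2@9 c3@14 c4@14, authorship ..1.1.2.2..334
After op 6 (insert('v')): buffer="tmoxxvfojxvuhoxxvv" (len 18), cursors c1@6 c2@11 c3@18 c4@18, authorship ..1.11.2.22..33434

Answer: tmoxxvfojxvuhoxxvv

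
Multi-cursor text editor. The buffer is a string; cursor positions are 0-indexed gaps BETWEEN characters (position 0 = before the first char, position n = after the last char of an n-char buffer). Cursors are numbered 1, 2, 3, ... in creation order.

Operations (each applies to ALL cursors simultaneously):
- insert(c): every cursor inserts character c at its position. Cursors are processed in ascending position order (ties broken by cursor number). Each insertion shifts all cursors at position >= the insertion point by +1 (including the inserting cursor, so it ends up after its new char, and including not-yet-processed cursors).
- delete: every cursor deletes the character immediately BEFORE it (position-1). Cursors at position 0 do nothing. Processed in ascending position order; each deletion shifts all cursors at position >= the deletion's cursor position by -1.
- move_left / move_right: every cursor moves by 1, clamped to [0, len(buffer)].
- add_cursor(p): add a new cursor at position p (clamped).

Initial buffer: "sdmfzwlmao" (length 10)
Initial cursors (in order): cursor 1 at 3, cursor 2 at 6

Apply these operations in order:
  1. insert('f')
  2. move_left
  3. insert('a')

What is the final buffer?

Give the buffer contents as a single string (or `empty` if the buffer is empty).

Answer: sdmaffzwaflmao

Derivation:
After op 1 (insert('f')): buffer="sdmffzwflmao" (len 12), cursors c1@4 c2@8, authorship ...1...2....
After op 2 (move_left): buffer="sdmffzwflmao" (len 12), cursors c1@3 c2@7, authorship ...1...2....
After op 3 (insert('a')): buffer="sdmaffzwaflmao" (len 14), cursors c1@4 c2@9, authorship ...11...22....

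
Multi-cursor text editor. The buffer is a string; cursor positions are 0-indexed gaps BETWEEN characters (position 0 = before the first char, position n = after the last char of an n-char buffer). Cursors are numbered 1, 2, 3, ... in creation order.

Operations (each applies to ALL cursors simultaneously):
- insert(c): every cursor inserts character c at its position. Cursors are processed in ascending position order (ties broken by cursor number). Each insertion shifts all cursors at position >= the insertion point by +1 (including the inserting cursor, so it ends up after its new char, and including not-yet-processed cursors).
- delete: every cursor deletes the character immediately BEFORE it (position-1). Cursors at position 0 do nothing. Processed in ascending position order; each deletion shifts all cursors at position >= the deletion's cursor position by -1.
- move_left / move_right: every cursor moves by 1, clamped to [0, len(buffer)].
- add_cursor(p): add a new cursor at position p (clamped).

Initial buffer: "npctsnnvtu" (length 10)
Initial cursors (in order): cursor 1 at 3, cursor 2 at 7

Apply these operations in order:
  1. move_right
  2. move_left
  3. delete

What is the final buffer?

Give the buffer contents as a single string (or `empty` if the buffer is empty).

Answer: nptsnvtu

Derivation:
After op 1 (move_right): buffer="npctsnnvtu" (len 10), cursors c1@4 c2@8, authorship ..........
After op 2 (move_left): buffer="npctsnnvtu" (len 10), cursors c1@3 c2@7, authorship ..........
After op 3 (delete): buffer="nptsnvtu" (len 8), cursors c1@2 c2@5, authorship ........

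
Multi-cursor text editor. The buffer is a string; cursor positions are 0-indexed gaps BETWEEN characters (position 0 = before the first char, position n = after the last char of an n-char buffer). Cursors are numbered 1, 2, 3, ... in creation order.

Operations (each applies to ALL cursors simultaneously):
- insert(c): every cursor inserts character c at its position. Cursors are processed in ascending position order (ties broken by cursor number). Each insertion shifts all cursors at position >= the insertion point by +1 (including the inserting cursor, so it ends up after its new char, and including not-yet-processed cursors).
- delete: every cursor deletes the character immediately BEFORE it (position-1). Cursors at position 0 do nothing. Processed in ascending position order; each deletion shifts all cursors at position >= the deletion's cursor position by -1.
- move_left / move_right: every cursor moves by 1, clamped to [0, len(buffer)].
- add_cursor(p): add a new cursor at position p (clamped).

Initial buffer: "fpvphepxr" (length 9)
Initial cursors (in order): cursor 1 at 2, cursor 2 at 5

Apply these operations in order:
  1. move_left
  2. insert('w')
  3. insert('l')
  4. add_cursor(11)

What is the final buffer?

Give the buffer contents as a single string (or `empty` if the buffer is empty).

Answer: fwlpvpwlhepxr

Derivation:
After op 1 (move_left): buffer="fpvphepxr" (len 9), cursors c1@1 c2@4, authorship .........
After op 2 (insert('w')): buffer="fwpvpwhepxr" (len 11), cursors c1@2 c2@6, authorship .1...2.....
After op 3 (insert('l')): buffer="fwlpvpwlhepxr" (len 13), cursors c1@3 c2@8, authorship .11...22.....
After op 4 (add_cursor(11)): buffer="fwlpvpwlhepxr" (len 13), cursors c1@3 c2@8 c3@11, authorship .11...22.....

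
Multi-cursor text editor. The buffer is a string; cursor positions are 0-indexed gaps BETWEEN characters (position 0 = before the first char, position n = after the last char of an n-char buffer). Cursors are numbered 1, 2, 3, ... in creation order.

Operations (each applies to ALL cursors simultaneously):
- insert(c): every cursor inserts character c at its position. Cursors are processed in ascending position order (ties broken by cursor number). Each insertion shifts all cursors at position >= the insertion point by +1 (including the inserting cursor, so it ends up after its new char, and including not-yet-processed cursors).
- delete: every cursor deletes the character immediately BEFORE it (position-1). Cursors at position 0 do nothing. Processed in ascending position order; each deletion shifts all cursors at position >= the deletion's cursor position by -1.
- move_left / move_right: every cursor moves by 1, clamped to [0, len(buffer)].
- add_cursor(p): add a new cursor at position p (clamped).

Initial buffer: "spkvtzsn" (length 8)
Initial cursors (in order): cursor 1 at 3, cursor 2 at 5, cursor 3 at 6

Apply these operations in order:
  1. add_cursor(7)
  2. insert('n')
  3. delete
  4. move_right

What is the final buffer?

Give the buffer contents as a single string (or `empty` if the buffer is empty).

After op 1 (add_cursor(7)): buffer="spkvtzsn" (len 8), cursors c1@3 c2@5 c3@6 c4@7, authorship ........
After op 2 (insert('n')): buffer="spknvtnznsnn" (len 12), cursors c1@4 c2@7 c3@9 c4@11, authorship ...1..2.3.4.
After op 3 (delete): buffer="spkvtzsn" (len 8), cursors c1@3 c2@5 c3@6 c4@7, authorship ........
After op 4 (move_right): buffer="spkvtzsn" (len 8), cursors c1@4 c2@6 c3@7 c4@8, authorship ........

Answer: spkvtzsn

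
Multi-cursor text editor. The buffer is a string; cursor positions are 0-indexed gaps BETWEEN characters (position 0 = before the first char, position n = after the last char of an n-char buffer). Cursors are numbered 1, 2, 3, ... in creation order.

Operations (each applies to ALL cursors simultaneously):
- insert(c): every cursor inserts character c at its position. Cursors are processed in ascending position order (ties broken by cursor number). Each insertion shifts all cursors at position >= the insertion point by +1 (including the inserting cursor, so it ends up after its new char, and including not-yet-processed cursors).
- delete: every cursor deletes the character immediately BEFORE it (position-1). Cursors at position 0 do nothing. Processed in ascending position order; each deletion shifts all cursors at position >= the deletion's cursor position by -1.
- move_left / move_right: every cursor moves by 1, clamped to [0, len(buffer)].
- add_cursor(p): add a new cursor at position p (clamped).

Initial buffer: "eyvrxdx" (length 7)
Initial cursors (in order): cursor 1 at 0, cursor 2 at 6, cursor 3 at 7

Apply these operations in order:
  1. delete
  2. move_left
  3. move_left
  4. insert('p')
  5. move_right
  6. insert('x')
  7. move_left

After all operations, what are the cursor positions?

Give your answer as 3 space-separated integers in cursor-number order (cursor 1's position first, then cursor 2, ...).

After op 1 (delete): buffer="eyvrx" (len 5), cursors c1@0 c2@5 c3@5, authorship .....
After op 2 (move_left): buffer="eyvrx" (len 5), cursors c1@0 c2@4 c3@4, authorship .....
After op 3 (move_left): buffer="eyvrx" (len 5), cursors c1@0 c2@3 c3@3, authorship .....
After op 4 (insert('p')): buffer="peyvpprx" (len 8), cursors c1@1 c2@6 c3@6, authorship 1...23..
After op 5 (move_right): buffer="peyvpprx" (len 8), cursors c1@2 c2@7 c3@7, authorship 1...23..
After op 6 (insert('x')): buffer="pexyvpprxxx" (len 11), cursors c1@3 c2@10 c3@10, authorship 1.1..23.23.
After op 7 (move_left): buffer="pexyvpprxxx" (len 11), cursors c1@2 c2@9 c3@9, authorship 1.1..23.23.

Answer: 2 9 9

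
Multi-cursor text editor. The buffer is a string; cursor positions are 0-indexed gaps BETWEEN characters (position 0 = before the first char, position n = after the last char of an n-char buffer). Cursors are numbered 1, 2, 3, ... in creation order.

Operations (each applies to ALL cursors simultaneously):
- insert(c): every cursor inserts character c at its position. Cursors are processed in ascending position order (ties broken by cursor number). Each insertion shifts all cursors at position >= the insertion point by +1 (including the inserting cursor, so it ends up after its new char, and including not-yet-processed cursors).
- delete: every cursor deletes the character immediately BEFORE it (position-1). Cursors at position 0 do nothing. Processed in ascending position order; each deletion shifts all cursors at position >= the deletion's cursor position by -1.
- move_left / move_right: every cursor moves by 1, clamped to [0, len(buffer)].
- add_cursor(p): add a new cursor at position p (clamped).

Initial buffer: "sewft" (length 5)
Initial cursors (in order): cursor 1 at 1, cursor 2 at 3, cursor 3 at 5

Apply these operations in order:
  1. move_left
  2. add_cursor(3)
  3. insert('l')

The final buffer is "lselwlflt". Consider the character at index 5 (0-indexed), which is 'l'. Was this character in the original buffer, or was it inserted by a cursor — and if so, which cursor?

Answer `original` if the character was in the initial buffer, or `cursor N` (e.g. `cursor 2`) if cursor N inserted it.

After op 1 (move_left): buffer="sewft" (len 5), cursors c1@0 c2@2 c3@4, authorship .....
After op 2 (add_cursor(3)): buffer="sewft" (len 5), cursors c1@0 c2@2 c4@3 c3@4, authorship .....
After op 3 (insert('l')): buffer="lselwlflt" (len 9), cursors c1@1 c2@4 c4@6 c3@8, authorship 1..2.4.3.
Authorship (.=original, N=cursor N): 1 . . 2 . 4 . 3 .
Index 5: author = 4

Answer: cursor 4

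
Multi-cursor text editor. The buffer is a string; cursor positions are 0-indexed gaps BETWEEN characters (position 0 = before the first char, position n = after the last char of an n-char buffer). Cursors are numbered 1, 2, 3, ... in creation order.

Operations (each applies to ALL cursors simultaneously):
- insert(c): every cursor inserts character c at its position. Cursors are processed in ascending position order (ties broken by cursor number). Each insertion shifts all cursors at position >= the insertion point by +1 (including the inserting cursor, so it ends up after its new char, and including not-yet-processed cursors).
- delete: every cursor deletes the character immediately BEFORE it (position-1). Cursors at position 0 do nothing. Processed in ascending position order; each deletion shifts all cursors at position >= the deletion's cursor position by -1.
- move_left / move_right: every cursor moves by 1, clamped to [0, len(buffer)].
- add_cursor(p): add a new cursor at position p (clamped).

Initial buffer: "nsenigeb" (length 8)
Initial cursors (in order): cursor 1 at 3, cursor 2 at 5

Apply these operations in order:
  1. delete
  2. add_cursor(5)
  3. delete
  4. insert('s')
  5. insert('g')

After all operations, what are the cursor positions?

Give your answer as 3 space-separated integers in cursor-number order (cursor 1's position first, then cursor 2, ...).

After op 1 (delete): buffer="nsngeb" (len 6), cursors c1@2 c2@3, authorship ......
After op 2 (add_cursor(5)): buffer="nsngeb" (len 6), cursors c1@2 c2@3 c3@5, authorship ......
After op 3 (delete): buffer="ngb" (len 3), cursors c1@1 c2@1 c3@2, authorship ...
After op 4 (insert('s')): buffer="nssgsb" (len 6), cursors c1@3 c2@3 c3@5, authorship .12.3.
After op 5 (insert('g')): buffer="nssgggsgb" (len 9), cursors c1@5 c2@5 c3@8, authorship .1212.33.

Answer: 5 5 8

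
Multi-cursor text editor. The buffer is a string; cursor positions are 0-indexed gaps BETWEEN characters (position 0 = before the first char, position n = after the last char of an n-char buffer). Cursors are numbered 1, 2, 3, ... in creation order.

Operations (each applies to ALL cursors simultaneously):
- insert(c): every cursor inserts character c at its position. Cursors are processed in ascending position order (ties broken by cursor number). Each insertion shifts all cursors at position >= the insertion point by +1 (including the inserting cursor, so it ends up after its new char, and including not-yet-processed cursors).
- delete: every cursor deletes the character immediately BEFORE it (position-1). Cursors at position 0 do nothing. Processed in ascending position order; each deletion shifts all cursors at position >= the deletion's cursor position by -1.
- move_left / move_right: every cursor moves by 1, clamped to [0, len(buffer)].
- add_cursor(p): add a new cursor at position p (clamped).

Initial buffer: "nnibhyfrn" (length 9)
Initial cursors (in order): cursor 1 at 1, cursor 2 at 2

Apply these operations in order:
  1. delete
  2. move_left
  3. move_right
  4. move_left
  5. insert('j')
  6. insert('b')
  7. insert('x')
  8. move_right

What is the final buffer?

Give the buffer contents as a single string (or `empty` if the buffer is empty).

Answer: jjbbxxibhyfrn

Derivation:
After op 1 (delete): buffer="ibhyfrn" (len 7), cursors c1@0 c2@0, authorship .......
After op 2 (move_left): buffer="ibhyfrn" (len 7), cursors c1@0 c2@0, authorship .......
After op 3 (move_right): buffer="ibhyfrn" (len 7), cursors c1@1 c2@1, authorship .......
After op 4 (move_left): buffer="ibhyfrn" (len 7), cursors c1@0 c2@0, authorship .......
After op 5 (insert('j')): buffer="jjibhyfrn" (len 9), cursors c1@2 c2@2, authorship 12.......
After op 6 (insert('b')): buffer="jjbbibhyfrn" (len 11), cursors c1@4 c2@4, authorship 1212.......
After op 7 (insert('x')): buffer="jjbbxxibhyfrn" (len 13), cursors c1@6 c2@6, authorship 121212.......
After op 8 (move_right): buffer="jjbbxxibhyfrn" (len 13), cursors c1@7 c2@7, authorship 121212.......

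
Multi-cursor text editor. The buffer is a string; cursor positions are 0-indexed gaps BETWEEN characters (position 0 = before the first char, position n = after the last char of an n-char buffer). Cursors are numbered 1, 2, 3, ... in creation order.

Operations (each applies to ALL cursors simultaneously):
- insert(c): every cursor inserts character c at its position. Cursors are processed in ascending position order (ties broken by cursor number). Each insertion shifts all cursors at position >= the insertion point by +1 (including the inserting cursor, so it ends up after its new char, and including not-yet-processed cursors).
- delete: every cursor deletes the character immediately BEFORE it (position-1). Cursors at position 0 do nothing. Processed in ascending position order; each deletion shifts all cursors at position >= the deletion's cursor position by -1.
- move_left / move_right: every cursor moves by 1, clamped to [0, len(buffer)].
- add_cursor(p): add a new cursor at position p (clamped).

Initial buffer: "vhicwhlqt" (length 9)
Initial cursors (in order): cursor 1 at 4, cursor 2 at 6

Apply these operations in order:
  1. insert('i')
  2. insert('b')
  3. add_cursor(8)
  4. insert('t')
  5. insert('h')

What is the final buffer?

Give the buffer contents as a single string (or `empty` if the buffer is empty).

After op 1 (insert('i')): buffer="vhiciwhilqt" (len 11), cursors c1@5 c2@8, authorship ....1..2...
After op 2 (insert('b')): buffer="vhicibwhiblqt" (len 13), cursors c1@6 c2@10, authorship ....11..22...
After op 3 (add_cursor(8)): buffer="vhicibwhiblqt" (len 13), cursors c1@6 c3@8 c2@10, authorship ....11..22...
After op 4 (insert('t')): buffer="vhicibtwhtibtlqt" (len 16), cursors c1@7 c3@10 c2@13, authorship ....111..3222...
After op 5 (insert('h')): buffer="vhicibthwhthibthlqt" (len 19), cursors c1@8 c3@12 c2@16, authorship ....1111..332222...

Answer: vhicibthwhthibthlqt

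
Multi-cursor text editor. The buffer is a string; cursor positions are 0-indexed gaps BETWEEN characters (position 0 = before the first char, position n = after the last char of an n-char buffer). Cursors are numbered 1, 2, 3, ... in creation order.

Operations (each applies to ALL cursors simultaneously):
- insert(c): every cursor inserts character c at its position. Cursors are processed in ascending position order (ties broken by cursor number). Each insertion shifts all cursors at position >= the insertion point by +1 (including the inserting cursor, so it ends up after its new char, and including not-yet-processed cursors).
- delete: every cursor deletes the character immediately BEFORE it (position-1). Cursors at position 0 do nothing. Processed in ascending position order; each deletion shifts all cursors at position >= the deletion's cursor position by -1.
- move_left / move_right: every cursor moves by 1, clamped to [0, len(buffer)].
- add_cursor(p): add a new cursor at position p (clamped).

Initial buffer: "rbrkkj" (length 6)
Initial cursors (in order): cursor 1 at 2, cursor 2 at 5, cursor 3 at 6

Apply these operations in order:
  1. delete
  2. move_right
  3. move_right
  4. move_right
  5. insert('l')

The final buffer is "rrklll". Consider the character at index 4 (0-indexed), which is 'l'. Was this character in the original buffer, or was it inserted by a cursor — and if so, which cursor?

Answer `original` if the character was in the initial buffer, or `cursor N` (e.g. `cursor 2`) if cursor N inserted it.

After op 1 (delete): buffer="rrk" (len 3), cursors c1@1 c2@3 c3@3, authorship ...
After op 2 (move_right): buffer="rrk" (len 3), cursors c1@2 c2@3 c3@3, authorship ...
After op 3 (move_right): buffer="rrk" (len 3), cursors c1@3 c2@3 c3@3, authorship ...
After op 4 (move_right): buffer="rrk" (len 3), cursors c1@3 c2@3 c3@3, authorship ...
After op 5 (insert('l')): buffer="rrklll" (len 6), cursors c1@6 c2@6 c3@6, authorship ...123
Authorship (.=original, N=cursor N): . . . 1 2 3
Index 4: author = 2

Answer: cursor 2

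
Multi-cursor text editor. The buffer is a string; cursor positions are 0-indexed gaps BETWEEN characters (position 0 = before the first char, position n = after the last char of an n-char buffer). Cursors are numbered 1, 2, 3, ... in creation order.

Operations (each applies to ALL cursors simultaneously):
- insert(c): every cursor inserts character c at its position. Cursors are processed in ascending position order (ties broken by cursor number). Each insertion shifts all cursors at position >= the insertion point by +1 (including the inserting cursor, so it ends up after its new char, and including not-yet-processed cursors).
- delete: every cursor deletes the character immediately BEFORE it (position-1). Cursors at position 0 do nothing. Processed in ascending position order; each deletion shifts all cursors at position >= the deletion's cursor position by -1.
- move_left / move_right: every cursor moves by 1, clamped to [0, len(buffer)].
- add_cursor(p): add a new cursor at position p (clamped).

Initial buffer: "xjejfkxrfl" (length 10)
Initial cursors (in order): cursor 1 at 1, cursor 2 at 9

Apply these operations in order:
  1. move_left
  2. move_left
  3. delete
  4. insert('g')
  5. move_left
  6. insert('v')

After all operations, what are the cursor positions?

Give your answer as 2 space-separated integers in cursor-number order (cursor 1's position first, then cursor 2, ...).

Answer: 1 9

Derivation:
After op 1 (move_left): buffer="xjejfkxrfl" (len 10), cursors c1@0 c2@8, authorship ..........
After op 2 (move_left): buffer="xjejfkxrfl" (len 10), cursors c1@0 c2@7, authorship ..........
After op 3 (delete): buffer="xjejfkrfl" (len 9), cursors c1@0 c2@6, authorship .........
After op 4 (insert('g')): buffer="gxjejfkgrfl" (len 11), cursors c1@1 c2@8, authorship 1......2...
After op 5 (move_left): buffer="gxjejfkgrfl" (len 11), cursors c1@0 c2@7, authorship 1......2...
After op 6 (insert('v')): buffer="vgxjejfkvgrfl" (len 13), cursors c1@1 c2@9, authorship 11......22...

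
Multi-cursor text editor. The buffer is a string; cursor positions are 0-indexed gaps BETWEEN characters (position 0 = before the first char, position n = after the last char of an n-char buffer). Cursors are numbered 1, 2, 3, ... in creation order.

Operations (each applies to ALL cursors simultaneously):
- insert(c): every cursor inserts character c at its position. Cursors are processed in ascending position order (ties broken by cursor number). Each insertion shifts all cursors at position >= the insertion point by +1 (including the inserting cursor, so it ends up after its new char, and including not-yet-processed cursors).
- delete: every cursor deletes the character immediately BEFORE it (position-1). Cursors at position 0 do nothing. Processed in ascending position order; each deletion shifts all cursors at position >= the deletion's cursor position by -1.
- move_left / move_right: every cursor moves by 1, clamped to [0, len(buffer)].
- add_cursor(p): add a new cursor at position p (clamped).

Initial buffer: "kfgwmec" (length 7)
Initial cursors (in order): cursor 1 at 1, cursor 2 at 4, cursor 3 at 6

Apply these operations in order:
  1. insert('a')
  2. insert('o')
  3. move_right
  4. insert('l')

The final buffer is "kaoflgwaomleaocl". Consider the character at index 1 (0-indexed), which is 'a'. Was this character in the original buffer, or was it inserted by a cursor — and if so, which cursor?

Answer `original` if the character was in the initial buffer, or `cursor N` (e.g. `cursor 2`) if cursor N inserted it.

After op 1 (insert('a')): buffer="kafgwameac" (len 10), cursors c1@2 c2@6 c3@9, authorship .1...2..3.
After op 2 (insert('o')): buffer="kaofgwaomeaoc" (len 13), cursors c1@3 c2@8 c3@12, authorship .11...22..33.
After op 3 (move_right): buffer="kaofgwaomeaoc" (len 13), cursors c1@4 c2@9 c3@13, authorship .11...22..33.
After op 4 (insert('l')): buffer="kaoflgwaomleaocl" (len 16), cursors c1@5 c2@11 c3@16, authorship .11.1..22.2.33.3
Authorship (.=original, N=cursor N): . 1 1 . 1 . . 2 2 . 2 . 3 3 . 3
Index 1: author = 1

Answer: cursor 1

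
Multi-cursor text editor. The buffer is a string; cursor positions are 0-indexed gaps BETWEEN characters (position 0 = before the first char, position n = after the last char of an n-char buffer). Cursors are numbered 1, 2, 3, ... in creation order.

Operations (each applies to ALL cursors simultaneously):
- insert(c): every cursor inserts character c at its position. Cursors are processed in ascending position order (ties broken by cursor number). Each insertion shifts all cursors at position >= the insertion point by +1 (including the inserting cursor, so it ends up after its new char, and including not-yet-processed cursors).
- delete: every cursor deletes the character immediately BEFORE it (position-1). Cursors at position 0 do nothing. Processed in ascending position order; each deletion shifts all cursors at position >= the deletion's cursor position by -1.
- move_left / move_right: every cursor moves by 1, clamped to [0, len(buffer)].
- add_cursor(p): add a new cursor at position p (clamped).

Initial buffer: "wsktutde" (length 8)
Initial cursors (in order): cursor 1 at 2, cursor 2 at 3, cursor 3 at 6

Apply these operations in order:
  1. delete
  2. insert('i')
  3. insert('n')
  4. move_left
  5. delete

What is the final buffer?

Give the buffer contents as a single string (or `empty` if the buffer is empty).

After op 1 (delete): buffer="wtude" (len 5), cursors c1@1 c2@1 c3@3, authorship .....
After op 2 (insert('i')): buffer="wiituide" (len 8), cursors c1@3 c2@3 c3@6, authorship .12..3..
After op 3 (insert('n')): buffer="wiinntuinde" (len 11), cursors c1@5 c2@5 c3@9, authorship .1212..33..
After op 4 (move_left): buffer="wiinntuinde" (len 11), cursors c1@4 c2@4 c3@8, authorship .1212..33..
After op 5 (delete): buffer="wintunde" (len 8), cursors c1@2 c2@2 c3@5, authorship .12..3..

Answer: wintunde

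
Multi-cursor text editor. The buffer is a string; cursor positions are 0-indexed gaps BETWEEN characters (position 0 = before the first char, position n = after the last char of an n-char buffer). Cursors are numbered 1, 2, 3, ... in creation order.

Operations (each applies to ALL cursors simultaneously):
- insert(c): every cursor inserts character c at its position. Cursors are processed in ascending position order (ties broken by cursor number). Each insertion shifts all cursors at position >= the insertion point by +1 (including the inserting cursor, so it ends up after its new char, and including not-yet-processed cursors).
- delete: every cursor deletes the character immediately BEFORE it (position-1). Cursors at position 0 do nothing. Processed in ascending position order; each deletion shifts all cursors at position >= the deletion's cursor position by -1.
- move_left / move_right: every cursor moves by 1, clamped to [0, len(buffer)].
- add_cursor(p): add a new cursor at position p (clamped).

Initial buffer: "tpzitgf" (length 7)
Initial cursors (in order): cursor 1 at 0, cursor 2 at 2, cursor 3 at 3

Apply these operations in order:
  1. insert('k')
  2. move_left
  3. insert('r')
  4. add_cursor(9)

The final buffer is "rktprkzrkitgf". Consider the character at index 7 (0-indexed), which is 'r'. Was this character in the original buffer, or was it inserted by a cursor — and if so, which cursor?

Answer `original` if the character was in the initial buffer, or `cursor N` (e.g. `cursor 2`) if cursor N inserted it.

Answer: cursor 3

Derivation:
After op 1 (insert('k')): buffer="ktpkzkitgf" (len 10), cursors c1@1 c2@4 c3@6, authorship 1..2.3....
After op 2 (move_left): buffer="ktpkzkitgf" (len 10), cursors c1@0 c2@3 c3@5, authorship 1..2.3....
After op 3 (insert('r')): buffer="rktprkzrkitgf" (len 13), cursors c1@1 c2@5 c3@8, authorship 11..22.33....
After op 4 (add_cursor(9)): buffer="rktprkzrkitgf" (len 13), cursors c1@1 c2@5 c3@8 c4@9, authorship 11..22.33....
Authorship (.=original, N=cursor N): 1 1 . . 2 2 . 3 3 . . . .
Index 7: author = 3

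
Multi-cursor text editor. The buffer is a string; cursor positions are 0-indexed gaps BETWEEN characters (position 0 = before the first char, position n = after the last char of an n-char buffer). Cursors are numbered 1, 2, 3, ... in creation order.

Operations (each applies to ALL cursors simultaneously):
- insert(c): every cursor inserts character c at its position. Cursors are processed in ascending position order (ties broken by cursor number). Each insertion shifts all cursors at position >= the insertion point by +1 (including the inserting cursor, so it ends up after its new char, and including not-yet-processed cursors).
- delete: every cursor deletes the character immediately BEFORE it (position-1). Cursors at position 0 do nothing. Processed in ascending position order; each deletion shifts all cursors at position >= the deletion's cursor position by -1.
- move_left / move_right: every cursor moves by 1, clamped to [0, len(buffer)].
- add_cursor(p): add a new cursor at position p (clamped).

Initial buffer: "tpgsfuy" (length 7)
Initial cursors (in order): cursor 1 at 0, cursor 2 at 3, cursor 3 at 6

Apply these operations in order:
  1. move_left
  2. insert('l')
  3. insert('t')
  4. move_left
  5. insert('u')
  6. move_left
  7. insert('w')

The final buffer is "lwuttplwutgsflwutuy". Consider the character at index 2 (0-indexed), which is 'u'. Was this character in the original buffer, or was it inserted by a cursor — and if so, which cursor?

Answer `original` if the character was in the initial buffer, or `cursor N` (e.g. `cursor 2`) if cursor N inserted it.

After op 1 (move_left): buffer="tpgsfuy" (len 7), cursors c1@0 c2@2 c3@5, authorship .......
After op 2 (insert('l')): buffer="ltplgsfluy" (len 10), cursors c1@1 c2@4 c3@8, authorship 1..2...3..
After op 3 (insert('t')): buffer="lttpltgsfltuy" (len 13), cursors c1@2 c2@6 c3@11, authorship 11..22...33..
After op 4 (move_left): buffer="lttpltgsfltuy" (len 13), cursors c1@1 c2@5 c3@10, authorship 11..22...33..
After op 5 (insert('u')): buffer="luttplutgsflutuy" (len 16), cursors c1@2 c2@7 c3@13, authorship 111..222...333..
After op 6 (move_left): buffer="luttplutgsflutuy" (len 16), cursors c1@1 c2@6 c3@12, authorship 111..222...333..
After op 7 (insert('w')): buffer="lwuttplwutgsflwutuy" (len 19), cursors c1@2 c2@8 c3@15, authorship 1111..2222...3333..
Authorship (.=original, N=cursor N): 1 1 1 1 . . 2 2 2 2 . . . 3 3 3 3 . .
Index 2: author = 1

Answer: cursor 1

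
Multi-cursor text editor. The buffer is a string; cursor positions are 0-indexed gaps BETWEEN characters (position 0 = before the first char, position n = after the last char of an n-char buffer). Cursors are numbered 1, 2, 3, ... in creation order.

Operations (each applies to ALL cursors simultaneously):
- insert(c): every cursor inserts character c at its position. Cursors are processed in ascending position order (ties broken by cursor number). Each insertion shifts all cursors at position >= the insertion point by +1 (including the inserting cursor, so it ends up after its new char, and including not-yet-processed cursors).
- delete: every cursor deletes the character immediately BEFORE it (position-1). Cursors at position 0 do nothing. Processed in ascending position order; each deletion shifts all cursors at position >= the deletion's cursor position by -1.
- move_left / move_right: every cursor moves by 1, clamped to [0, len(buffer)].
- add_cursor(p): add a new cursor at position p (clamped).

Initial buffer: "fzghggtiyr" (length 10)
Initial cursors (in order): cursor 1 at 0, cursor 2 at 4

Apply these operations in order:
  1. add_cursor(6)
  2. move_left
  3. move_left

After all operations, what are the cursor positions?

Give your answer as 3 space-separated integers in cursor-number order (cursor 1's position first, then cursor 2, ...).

After op 1 (add_cursor(6)): buffer="fzghggtiyr" (len 10), cursors c1@0 c2@4 c3@6, authorship ..........
After op 2 (move_left): buffer="fzghggtiyr" (len 10), cursors c1@0 c2@3 c3@5, authorship ..........
After op 3 (move_left): buffer="fzghggtiyr" (len 10), cursors c1@0 c2@2 c3@4, authorship ..........

Answer: 0 2 4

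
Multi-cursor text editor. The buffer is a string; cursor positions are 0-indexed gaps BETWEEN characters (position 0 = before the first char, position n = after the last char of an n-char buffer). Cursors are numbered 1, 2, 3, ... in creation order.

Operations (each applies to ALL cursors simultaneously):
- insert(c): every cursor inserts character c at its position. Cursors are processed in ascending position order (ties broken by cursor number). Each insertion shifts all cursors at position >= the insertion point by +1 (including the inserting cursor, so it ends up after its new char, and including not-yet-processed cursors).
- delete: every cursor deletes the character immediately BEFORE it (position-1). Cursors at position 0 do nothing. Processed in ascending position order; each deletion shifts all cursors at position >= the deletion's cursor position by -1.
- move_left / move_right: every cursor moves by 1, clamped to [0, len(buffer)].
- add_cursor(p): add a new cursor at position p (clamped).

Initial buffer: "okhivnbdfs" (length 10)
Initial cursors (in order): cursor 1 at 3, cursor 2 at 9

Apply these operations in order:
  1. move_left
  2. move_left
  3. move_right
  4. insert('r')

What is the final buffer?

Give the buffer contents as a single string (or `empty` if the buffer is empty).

Answer: okrhivnbdrfs

Derivation:
After op 1 (move_left): buffer="okhivnbdfs" (len 10), cursors c1@2 c2@8, authorship ..........
After op 2 (move_left): buffer="okhivnbdfs" (len 10), cursors c1@1 c2@7, authorship ..........
After op 3 (move_right): buffer="okhivnbdfs" (len 10), cursors c1@2 c2@8, authorship ..........
After op 4 (insert('r')): buffer="okrhivnbdrfs" (len 12), cursors c1@3 c2@10, authorship ..1......2..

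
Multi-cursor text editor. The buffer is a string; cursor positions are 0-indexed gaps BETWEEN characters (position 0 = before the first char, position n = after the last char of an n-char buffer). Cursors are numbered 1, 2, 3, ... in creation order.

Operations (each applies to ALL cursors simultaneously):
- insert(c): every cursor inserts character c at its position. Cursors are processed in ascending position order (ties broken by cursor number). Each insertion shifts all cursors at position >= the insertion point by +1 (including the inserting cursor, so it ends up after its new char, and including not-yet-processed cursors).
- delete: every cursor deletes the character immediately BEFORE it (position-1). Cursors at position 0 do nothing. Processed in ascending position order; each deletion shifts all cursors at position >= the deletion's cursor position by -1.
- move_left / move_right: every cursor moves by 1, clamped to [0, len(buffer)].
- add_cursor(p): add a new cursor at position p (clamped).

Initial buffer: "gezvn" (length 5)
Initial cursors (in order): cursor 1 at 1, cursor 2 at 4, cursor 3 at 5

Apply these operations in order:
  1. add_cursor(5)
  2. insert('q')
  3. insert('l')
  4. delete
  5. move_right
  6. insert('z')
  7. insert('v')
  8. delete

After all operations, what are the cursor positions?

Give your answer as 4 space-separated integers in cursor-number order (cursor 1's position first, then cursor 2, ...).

Answer: 4 9 13 13

Derivation:
After op 1 (add_cursor(5)): buffer="gezvn" (len 5), cursors c1@1 c2@4 c3@5 c4@5, authorship .....
After op 2 (insert('q')): buffer="gqezvqnqq" (len 9), cursors c1@2 c2@6 c3@9 c4@9, authorship .1...2.34
After op 3 (insert('l')): buffer="gqlezvqlnqqll" (len 13), cursors c1@3 c2@8 c3@13 c4@13, authorship .11...22.3434
After op 4 (delete): buffer="gqezvqnqq" (len 9), cursors c1@2 c2@6 c3@9 c4@9, authorship .1...2.34
After op 5 (move_right): buffer="gqezvqnqq" (len 9), cursors c1@3 c2@7 c3@9 c4@9, authorship .1...2.34
After op 6 (insert('z')): buffer="gqezzvqnzqqzz" (len 13), cursors c1@4 c2@9 c3@13 c4@13, authorship .1.1..2.23434
After op 7 (insert('v')): buffer="gqezvzvqnzvqqzzvv" (len 17), cursors c1@5 c2@11 c3@17 c4@17, authorship .1.11..2.22343434
After op 8 (delete): buffer="gqezzvqnzqqzz" (len 13), cursors c1@4 c2@9 c3@13 c4@13, authorship .1.1..2.23434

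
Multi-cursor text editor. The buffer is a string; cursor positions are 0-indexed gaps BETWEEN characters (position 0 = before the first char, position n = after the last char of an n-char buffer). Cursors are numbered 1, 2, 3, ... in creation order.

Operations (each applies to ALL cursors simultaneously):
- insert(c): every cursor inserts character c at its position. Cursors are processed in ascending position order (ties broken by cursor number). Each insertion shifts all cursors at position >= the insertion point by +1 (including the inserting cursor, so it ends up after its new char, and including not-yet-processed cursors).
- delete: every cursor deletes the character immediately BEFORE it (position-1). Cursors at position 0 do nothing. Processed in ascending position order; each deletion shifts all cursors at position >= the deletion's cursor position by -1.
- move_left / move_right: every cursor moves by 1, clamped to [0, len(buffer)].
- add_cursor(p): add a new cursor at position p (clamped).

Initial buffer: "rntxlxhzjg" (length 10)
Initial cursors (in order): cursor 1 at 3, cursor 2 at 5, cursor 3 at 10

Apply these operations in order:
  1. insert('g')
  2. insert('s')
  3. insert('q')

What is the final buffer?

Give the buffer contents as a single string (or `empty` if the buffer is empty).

Answer: rntgsqxlgsqxhzjggsq

Derivation:
After op 1 (insert('g')): buffer="rntgxlgxhzjgg" (len 13), cursors c1@4 c2@7 c3@13, authorship ...1..2.....3
After op 2 (insert('s')): buffer="rntgsxlgsxhzjggs" (len 16), cursors c1@5 c2@9 c3@16, authorship ...11..22.....33
After op 3 (insert('q')): buffer="rntgsqxlgsqxhzjggsq" (len 19), cursors c1@6 c2@11 c3@19, authorship ...111..222.....333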